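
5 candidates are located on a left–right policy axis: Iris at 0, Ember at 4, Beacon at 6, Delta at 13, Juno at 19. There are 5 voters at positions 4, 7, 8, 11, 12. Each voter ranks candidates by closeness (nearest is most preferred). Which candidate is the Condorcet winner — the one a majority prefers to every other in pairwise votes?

With single-peaked preferences on a line, the Condorcet winner is the candidate closest to the median voter.
The median voter (position 8) is closest to Beacon at 6.
Check: Beacon vs Delta — voters closer to Beacon: 3 of 5.

Beacon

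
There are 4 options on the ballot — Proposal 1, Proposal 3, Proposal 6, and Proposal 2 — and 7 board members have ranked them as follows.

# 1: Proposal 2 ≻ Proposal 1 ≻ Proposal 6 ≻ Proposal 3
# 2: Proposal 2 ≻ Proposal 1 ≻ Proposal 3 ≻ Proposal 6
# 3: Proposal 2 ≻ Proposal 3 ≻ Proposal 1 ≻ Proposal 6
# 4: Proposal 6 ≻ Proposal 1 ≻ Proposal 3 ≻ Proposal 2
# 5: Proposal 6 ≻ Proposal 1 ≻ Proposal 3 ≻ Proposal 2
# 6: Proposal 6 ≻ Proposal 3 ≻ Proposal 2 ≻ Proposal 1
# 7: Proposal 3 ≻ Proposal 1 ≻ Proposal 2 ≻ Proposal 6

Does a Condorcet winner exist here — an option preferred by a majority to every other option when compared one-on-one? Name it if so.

Head-to-head results (7 voters total):
Proposal 1 vs Proposal 3: Proposal 1 wins 4–3.
Proposal 1 vs Proposal 6: Proposal 1 wins 4–3.
Proposal 1 vs Proposal 2: Proposal 2 wins 4–3.
Proposal 3 vs Proposal 6: Proposal 6 wins 4–3.
Proposal 3 vs Proposal 2: Proposal 3 wins 4–3.
Proposal 6 vs Proposal 2: Proposal 2 wins 4–3.
No candidate beats all others: Proposal 1 beats Proposal 3 beats Proposal 2 beats Proposal 1, a majority cycle.

None — there is no Condorcet winner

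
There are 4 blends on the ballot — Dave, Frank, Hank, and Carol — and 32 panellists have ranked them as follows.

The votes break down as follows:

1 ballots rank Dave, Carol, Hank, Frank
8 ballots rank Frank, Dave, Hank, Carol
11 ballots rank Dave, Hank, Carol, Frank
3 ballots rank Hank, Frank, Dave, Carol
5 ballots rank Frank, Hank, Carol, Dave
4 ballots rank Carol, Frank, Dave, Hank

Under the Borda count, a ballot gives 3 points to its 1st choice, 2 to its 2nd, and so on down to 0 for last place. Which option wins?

Dave

Borda scores:
  Dave: 3 + 8·2 + 11·3 + 3·1 + 5·0 + 4·1 = 59
  Frank: 0 + 8·3 + 11·0 + 3·2 + 5·3 + 4·2 = 53
  Hank: 1 + 8·1 + 11·2 + 3·3 + 5·2 + 4·0 = 50
  Carol: 2 + 8·0 + 11·1 + 3·0 + 5·1 + 4·3 = 30
Dave has the highest total.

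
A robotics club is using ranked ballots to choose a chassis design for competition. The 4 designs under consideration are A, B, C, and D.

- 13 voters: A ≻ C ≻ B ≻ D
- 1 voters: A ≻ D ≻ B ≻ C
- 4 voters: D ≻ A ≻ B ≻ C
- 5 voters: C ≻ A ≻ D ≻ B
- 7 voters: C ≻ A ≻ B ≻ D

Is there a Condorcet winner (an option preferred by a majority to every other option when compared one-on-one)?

Yes

Head-to-head results (30 voters total):
A vs B: A wins 30–0.
A vs C: A wins 18–12.
A vs D: A wins 26–4.
B vs C: C wins 25–5.
B vs D: B wins 20–10.
C vs D: C wins 25–5.
A beats each rival — B (30–0), C (18–12), D (26–4) — so A is the Condorcet winner.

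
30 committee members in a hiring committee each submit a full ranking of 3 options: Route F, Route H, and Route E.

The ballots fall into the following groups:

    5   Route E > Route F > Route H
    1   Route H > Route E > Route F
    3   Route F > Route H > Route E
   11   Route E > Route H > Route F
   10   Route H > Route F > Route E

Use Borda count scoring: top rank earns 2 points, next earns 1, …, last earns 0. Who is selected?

Borda scores:
  Route F: 5·1 + 0 + 3·2 + 11·0 + 10·1 = 21
  Route H: 5·0 + 2 + 3·1 + 11·1 + 10·2 = 36
  Route E: 5·2 + 1 + 3·0 + 11·2 + 10·0 = 33
Route H has the highest total.

Route H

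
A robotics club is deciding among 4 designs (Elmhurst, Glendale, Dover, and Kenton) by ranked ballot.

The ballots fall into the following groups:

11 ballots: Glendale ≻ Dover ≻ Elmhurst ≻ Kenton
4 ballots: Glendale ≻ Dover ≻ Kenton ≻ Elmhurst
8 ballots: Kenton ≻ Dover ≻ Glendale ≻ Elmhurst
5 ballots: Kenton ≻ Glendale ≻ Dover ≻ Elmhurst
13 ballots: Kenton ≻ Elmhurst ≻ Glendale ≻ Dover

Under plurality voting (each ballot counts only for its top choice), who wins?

First-place vote totals:
  Elmhurst: 0
  Glendale: 15
  Dover: 0
  Kenton: 26
Kenton has the most first-place votes.

Kenton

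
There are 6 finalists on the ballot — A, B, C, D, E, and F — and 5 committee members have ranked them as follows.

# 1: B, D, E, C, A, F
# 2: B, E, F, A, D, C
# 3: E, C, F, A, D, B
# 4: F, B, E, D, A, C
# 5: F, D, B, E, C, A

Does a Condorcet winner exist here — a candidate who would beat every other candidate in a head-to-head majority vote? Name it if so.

Head-to-head results (5 voters total):
A vs B: B wins 4–1.
A vs C: C wins 3–2.
A vs D: D wins 3–2.
A vs E: E wins 5–0.
A vs F: F wins 4–1.
B vs C: B wins 4–1.
B vs D: B wins 3–2.
B vs E: B wins 4–1.
B vs F: F wins 3–2.
C vs D: D wins 4–1.
C vs E: E wins 5–0.
C vs F: F wins 3–2.
D vs E: E wins 3–2.
D vs F: F wins 4–1.
E vs F: E wins 3–2.
No candidate beats all others: B beats E beats F beats B, a majority cycle.

None — there is no Condorcet winner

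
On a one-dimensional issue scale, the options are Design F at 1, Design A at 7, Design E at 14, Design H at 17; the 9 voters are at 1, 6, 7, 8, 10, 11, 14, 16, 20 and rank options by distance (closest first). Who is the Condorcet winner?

With single-peaked preferences on a line, the Condorcet winner is the candidate closest to the median voter.
The median voter (position 10) is closest to Design A at 7.
Check: Design A vs Design F — voters closer to Design A: 8 of 9.

Design A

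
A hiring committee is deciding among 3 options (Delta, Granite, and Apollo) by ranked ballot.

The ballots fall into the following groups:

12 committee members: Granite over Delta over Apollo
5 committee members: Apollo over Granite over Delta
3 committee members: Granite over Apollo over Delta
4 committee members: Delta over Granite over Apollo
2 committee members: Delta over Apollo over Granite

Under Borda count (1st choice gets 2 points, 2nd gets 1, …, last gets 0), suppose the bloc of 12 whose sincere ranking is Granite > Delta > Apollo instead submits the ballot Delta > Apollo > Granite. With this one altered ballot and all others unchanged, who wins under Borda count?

Delta

Borda totals with the altered ballot: Delta 36, Granite 15, Apollo 27.
The switch changes the winner from Granite to Delta.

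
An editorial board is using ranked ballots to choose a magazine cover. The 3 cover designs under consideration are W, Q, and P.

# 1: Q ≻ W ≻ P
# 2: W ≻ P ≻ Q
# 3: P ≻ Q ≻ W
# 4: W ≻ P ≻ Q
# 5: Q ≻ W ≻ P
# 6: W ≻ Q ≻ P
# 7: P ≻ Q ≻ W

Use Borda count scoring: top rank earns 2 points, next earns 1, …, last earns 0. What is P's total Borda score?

6

Borda scores:
  W: 1 + 2 + 0 + 2 + 1 + 2 + 0 = 8
  Q: 2 + 0 + 1 + 0 + 2 + 1 + 1 = 7
  P: 0 + 1 + 2 + 1 + 0 + 0 + 2 = 6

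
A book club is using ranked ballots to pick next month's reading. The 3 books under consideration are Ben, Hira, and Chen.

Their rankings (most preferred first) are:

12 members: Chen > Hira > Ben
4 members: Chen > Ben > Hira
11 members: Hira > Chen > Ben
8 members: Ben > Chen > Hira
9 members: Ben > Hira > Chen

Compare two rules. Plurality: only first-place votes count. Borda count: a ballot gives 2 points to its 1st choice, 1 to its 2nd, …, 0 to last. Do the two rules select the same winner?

No

Plurality first-place counts: Ben 17, Hira 11, Chen 16 → Ben.
Borda totals: Ben 38, Hira 43, Chen 51 → Chen.
The two rules disagree: plurality picks Ben, Borda picks Chen.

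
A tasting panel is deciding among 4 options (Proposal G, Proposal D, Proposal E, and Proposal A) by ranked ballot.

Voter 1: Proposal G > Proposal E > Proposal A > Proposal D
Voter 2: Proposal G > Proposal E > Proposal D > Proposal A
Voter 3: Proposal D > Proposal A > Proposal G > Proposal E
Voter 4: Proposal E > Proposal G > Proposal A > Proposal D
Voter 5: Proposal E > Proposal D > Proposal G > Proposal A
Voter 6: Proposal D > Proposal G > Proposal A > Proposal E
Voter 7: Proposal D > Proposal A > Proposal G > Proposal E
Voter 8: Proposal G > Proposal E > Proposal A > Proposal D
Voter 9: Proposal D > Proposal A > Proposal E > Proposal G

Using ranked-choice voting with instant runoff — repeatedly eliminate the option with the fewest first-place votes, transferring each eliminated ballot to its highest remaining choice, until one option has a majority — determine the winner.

Proposal D

Round 1: Proposal D 4, Proposal G 3, Proposal E 2, Proposal A 0. Proposal A has the fewest and is eliminated.
Round 2: Proposal D 4, Proposal G 3, Proposal E 2. Proposal E has the fewest and is eliminated.
Round 3: Proposal D 5, Proposal G 4. Proposal D has a majority.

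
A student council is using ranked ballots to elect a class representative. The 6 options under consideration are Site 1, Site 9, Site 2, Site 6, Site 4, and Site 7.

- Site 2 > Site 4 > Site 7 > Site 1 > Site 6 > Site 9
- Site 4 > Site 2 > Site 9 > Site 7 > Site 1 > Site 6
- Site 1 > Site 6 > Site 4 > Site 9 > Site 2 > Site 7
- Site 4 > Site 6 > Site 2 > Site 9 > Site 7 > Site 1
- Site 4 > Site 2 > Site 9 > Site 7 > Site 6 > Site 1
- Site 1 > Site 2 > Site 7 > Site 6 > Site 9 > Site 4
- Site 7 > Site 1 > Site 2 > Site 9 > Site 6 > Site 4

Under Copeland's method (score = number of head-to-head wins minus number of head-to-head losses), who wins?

Pairwise results:
  Site 1 vs Site 9: Site 1 wins 4–3.
  Site 1 vs Site 2: Site 2 wins 4–3.
  Site 1 vs Site 6: Site 1 wins 5–2.
  Site 1 vs Site 4: Site 4 wins 4–3.
  Site 1 vs Site 7: Site 7 wins 5–2.
  Site 9 vs Site 2: Site 2 wins 6–1.
  Site 9 vs Site 6: Site 6 wins 4–3.
  Site 9 vs Site 4: Site 4 wins 5–2.
  Site 9 vs Site 7: Site 9 wins 4–3.
  Site 2 vs Site 6: Site 2 wins 5–2.
  Site 2 vs Site 4: Site 4 wins 4–3.
  Site 2 vs Site 7: Site 2 wins 6–1.
  Site 6 vs Site 4: Site 4 wins 4–3.
  Site 6 vs Site 7: Site 7 wins 5–2.
  Site 4 vs Site 7: Site 4 wins 5–2.
Copeland scores (wins − losses):
  Site 1: 2 − 3 = -1
  Site 9: 1 − 4 = -3
  Site 2: 4 − 1 = 3
  Site 6: 1 − 4 = -3
  Site 4: 5 − 0 = 5
  Site 7: 2 − 3 = -1
Site 4 has the best Copeland score.

Site 4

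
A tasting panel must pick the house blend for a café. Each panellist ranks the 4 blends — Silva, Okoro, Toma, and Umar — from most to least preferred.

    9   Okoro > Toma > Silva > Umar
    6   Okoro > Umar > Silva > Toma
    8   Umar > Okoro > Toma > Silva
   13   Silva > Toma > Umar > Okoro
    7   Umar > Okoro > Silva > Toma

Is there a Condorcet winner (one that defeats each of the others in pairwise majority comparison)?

Head-to-head results (43 voters total):
Silva vs Okoro: Okoro wins 30–13.
Silva vs Toma: Silva wins 26–17.
Silva vs Umar: Silva wins 22–21.
Okoro vs Toma: Okoro wins 30–13.
Okoro vs Umar: Umar wins 28–15.
Toma vs Umar: Toma wins 22–21.
No candidate beats all others: Silva beats Umar beats Okoro beats Silva, a majority cycle.

No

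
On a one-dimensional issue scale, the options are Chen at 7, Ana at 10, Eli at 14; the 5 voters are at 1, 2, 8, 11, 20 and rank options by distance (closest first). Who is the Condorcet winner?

With single-peaked preferences on a line, the Condorcet winner is the candidate closest to the median voter.
The median voter (position 8) is closest to Chen at 7.
Check: Chen vs Ana — voters closer to Chen: 3 of 5.

Chen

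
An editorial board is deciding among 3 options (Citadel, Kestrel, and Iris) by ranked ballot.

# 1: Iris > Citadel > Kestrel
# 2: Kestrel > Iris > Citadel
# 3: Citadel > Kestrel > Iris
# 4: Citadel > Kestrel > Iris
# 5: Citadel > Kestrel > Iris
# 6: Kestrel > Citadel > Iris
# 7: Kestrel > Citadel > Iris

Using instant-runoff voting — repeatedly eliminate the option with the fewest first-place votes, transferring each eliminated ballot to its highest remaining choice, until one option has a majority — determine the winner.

Round 1: Citadel 3, Kestrel 3, Iris 1. Iris has the fewest and is eliminated.
Round 2: Citadel 4, Kestrel 3. Citadel has a majority.

Citadel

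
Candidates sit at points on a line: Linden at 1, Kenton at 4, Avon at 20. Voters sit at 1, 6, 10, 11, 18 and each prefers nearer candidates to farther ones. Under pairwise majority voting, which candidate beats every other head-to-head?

With single-peaked preferences on a line, the Condorcet winner is the candidate closest to the median voter.
The median voter (position 10) is closest to Kenton at 4.
Check: Kenton vs Linden — voters closer to Kenton: 4 of 5.

Kenton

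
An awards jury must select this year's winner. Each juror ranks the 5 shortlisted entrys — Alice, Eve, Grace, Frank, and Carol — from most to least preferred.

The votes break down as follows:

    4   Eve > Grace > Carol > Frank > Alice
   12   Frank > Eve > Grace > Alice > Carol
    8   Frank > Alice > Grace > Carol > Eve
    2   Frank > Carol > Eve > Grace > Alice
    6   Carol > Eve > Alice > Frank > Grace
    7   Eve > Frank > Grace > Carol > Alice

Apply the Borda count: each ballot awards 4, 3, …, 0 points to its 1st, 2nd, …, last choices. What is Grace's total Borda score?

68

Borda scores:
  Alice: 4·0 + 12·1 + 8·3 + 2·0 + 6·2 + 7·0 = 48
  Eve: 4·4 + 12·3 + 8·0 + 2·2 + 6·3 + 7·4 = 102
  Grace: 4·3 + 12·2 + 8·2 + 2·1 + 6·0 + 7·2 = 68
  Frank: 4·1 + 12·4 + 8·4 + 2·4 + 6·1 + 7·3 = 119
  Carol: 4·2 + 12·0 + 8·1 + 2·3 + 6·4 + 7·1 = 53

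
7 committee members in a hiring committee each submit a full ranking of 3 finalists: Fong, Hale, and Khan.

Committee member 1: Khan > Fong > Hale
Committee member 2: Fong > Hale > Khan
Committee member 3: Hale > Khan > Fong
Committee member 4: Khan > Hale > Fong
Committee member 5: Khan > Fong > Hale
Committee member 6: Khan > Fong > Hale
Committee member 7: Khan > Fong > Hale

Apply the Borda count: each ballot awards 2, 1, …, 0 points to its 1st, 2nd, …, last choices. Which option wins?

Khan

Borda scores:
  Fong: 1 + 2 + 0 + 0 + 1 + 1 + 1 = 6
  Hale: 0 + 1 + 2 + 1 + 0 + 0 + 0 = 4
  Khan: 2 + 0 + 1 + 2 + 2 + 2 + 2 = 11
Khan has the highest total.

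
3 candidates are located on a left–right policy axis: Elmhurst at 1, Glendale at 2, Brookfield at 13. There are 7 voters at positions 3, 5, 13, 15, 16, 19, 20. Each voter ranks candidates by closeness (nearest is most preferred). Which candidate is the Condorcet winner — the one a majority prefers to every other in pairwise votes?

With single-peaked preferences on a line, the Condorcet winner is the candidate closest to the median voter.
The median voter (position 15) is closest to Brookfield at 13.
Check: Brookfield vs Glendale — voters closer to Brookfield: 5 of 7.

Brookfield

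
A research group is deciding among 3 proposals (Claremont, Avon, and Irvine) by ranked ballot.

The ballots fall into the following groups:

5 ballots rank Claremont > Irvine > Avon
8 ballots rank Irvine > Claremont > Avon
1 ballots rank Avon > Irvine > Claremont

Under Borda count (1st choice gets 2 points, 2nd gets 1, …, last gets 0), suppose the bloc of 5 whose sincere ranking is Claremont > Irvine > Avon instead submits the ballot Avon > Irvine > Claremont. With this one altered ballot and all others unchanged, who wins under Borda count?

Borda totals with the altered ballot: Claremont 8, Avon 12, Irvine 22.
The winner is unchanged: still Irvine.

Irvine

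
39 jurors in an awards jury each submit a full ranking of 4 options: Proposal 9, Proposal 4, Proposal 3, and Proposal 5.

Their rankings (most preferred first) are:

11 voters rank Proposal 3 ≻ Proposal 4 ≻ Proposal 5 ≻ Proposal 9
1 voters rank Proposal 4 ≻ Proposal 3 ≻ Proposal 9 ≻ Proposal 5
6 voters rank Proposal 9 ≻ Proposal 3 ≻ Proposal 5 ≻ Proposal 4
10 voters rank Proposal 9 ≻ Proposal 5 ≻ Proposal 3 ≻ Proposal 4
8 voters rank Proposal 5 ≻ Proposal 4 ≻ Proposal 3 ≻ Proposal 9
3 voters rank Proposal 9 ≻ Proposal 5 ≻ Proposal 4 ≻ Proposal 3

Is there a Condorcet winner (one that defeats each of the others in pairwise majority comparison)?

No

Head-to-head results (39 voters total):
Proposal 9 vs Proposal 4: Proposal 4 wins 20–19.
Proposal 9 vs Proposal 3: Proposal 3 wins 20–19.
Proposal 9 vs Proposal 5: Proposal 9 wins 20–19.
Proposal 4 vs Proposal 3: Proposal 3 wins 27–12.
Proposal 4 vs Proposal 5: Proposal 5 wins 27–12.
Proposal 3 vs Proposal 5: Proposal 5 wins 21–18.
No candidate beats all others: Proposal 9 beats Proposal 5 beats Proposal 4 beats Proposal 9, a majority cycle.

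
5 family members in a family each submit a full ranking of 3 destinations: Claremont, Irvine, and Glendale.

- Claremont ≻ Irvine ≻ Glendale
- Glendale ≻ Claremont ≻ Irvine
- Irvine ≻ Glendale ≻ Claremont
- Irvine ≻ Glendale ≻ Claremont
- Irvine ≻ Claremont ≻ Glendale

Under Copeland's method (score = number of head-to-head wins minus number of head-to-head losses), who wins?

Pairwise results:
  Claremont vs Irvine: Irvine wins 3–2.
  Claremont vs Glendale: Glendale wins 3–2.
  Irvine vs Glendale: Irvine wins 4–1.
Copeland scores (wins − losses):
  Claremont: 0 − 2 = -2
  Irvine: 2 − 0 = 2
  Glendale: 1 − 1 = 0
Irvine has the best Copeland score.

Irvine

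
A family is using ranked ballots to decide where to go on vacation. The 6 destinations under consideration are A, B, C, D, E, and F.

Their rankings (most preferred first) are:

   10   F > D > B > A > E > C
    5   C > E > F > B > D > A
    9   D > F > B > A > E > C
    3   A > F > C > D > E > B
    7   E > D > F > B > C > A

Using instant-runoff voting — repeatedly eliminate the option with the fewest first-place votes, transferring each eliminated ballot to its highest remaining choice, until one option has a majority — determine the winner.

Round 1: F 10, D 9, E 7, C 5, A 3, B 0. B has the fewest and is eliminated.
Round 2: F 10, D 9, E 7, C 5, A 3. A has the fewest and is eliminated.
Round 3: F 13, D 9, E 7, C 5. C has the fewest and is eliminated.
Round 4: F 13, E 12, D 9. D has the fewest and is eliminated.
Round 5: F 22, E 12. F has a majority.

F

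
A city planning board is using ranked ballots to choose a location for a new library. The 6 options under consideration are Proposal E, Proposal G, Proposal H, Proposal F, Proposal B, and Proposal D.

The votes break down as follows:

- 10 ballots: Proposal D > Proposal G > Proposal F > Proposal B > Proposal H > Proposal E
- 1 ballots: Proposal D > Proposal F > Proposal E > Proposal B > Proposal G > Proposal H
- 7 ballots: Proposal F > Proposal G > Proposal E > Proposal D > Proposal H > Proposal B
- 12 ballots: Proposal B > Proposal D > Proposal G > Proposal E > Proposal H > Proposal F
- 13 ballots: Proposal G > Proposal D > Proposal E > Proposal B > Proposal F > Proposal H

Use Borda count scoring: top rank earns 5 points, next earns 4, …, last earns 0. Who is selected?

Proposal G

Borda scores:
  Proposal E: 10·0 + 3 + 7·3 + 12·2 + 13·3 = 87
  Proposal G: 10·4 + 1 + 7·4 + 12·3 + 13·5 = 170
  Proposal H: 10·1 + 0 + 7·1 + 12·1 + 13·0 = 29
  Proposal F: 10·3 + 4 + 7·5 + 12·0 + 13·1 = 82
  Proposal B: 10·2 + 2 + 7·0 + 12·5 + 13·2 = 108
  Proposal D: 10·5 + 5 + 7·2 + 12·4 + 13·4 = 169
Proposal G has the highest total.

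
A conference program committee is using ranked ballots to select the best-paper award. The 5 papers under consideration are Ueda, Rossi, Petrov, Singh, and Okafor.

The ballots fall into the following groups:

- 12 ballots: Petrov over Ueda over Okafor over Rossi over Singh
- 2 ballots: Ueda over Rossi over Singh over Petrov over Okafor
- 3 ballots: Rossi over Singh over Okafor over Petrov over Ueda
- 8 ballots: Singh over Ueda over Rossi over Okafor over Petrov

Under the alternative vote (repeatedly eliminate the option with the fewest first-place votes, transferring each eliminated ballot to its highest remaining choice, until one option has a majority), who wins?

Round 1: Petrov 12, Singh 8, Rossi 3, Ueda 2, Okafor 0. Okafor has the fewest and is eliminated.
Round 2: Petrov 12, Singh 8, Rossi 3, Ueda 2. Ueda has the fewest and is eliminated.
Round 3: Petrov 12, Singh 8, Rossi 5. Rossi has the fewest and is eliminated.
Round 4: Singh 13, Petrov 12. Singh has a majority.

Singh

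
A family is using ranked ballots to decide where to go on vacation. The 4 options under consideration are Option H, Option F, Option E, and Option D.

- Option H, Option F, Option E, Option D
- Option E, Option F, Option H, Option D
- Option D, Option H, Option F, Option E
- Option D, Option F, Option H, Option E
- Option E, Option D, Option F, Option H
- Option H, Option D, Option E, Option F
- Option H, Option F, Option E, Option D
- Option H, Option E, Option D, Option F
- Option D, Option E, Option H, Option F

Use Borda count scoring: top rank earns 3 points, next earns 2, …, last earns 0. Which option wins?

Option H

Borda scores:
  Option H: 3 + 1 + 2 + 1 + 0 + 3 + 3 + 3 + 1 = 17
  Option F: 2 + 2 + 1 + 2 + 1 + 0 + 2 + 0 + 0 = 10
  Option E: 1 + 3 + 0 + 0 + 3 + 1 + 1 + 2 + 2 = 13
  Option D: 0 + 0 + 3 + 3 + 2 + 2 + 0 + 1 + 3 = 14
Option H has the highest total.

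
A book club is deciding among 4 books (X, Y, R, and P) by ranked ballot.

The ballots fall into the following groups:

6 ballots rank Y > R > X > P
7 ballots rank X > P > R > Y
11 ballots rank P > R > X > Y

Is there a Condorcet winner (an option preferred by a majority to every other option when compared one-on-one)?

Head-to-head results (24 voters total):
X vs Y: X wins 18–6.
X vs R: R wins 17–7.
X vs P: X wins 13–11.
Y vs R: R wins 18–6.
Y vs P: P wins 18–6.
R vs P: P wins 18–6.
No candidate beats all others: X beats P beats R beats X, a majority cycle.

No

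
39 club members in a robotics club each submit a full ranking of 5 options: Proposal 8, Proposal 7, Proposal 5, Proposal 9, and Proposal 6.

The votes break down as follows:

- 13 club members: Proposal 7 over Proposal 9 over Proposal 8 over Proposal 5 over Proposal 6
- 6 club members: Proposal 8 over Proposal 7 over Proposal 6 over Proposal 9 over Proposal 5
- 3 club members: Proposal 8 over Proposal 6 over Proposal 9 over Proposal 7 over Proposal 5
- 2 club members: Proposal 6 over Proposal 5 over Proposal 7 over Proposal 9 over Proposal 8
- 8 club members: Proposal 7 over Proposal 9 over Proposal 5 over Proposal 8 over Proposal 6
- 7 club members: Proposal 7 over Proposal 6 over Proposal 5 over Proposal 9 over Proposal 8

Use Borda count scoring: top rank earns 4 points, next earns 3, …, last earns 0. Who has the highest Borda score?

Borda scores:
  Proposal 8: 13·2 + 6·4 + 3·4 + 2·0 + 8·1 + 7·0 = 70
  Proposal 7: 13·4 + 6·3 + 3·1 + 2·2 + 8·4 + 7·4 = 137
  Proposal 5: 13·1 + 6·0 + 3·0 + 2·3 + 8·2 + 7·2 = 49
  Proposal 9: 13·3 + 6·1 + 3·2 + 2·1 + 8·3 + 7·1 = 84
  Proposal 6: 13·0 + 6·2 + 3·3 + 2·4 + 8·0 + 7·3 = 50
Proposal 7 has the highest total.

Proposal 7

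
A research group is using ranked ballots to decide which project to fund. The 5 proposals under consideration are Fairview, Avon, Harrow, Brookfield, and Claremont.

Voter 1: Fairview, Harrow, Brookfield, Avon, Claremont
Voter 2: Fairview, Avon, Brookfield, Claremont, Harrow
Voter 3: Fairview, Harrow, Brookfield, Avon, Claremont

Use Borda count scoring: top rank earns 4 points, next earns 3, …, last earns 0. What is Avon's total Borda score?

Borda scores:
  Fairview: 4 + 4 + 4 = 12
  Avon: 1 + 3 + 1 = 5
  Harrow: 3 + 0 + 3 = 6
  Brookfield: 2 + 2 + 2 = 6
  Claremont: 0 + 1 + 0 = 1

5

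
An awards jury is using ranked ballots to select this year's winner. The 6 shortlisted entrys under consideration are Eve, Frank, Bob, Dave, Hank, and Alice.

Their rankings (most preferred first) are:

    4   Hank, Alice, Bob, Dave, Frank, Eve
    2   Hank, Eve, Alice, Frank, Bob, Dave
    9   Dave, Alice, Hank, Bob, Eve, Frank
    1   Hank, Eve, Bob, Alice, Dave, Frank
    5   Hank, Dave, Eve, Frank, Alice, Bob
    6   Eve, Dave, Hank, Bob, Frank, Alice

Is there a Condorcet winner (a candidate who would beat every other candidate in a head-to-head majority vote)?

Head-to-head results (27 voters total):
Eve vs Frank: Eve wins 23–4.
Eve vs Bob: Eve wins 14–13.
Eve vs Dave: Dave wins 18–9.
Eve vs Hank: Hank wins 21–6.
Eve vs Alice: Eve wins 14–13.
Frank vs Bob: Bob wins 20–7.
Frank vs Dave: Dave wins 25–2.
Frank vs Hank: Hank wins 27–0.
Frank vs Alice: Alice wins 16–11.
Bob vs Dave: Dave wins 20–7.
Bob vs Hank: Hank wins 27–0.
Bob vs Alice: Alice wins 20–7.
Dave vs Hank: Dave wins 15–12.
Dave vs Alice: Dave wins 20–7.
Hank vs Alice: Hank wins 18–9.
Dave beats each rival — Eve (18–9), Frank (25–2), Bob (20–7), Hank (15–12), Alice (20–7) — so Dave is the Condorcet winner.

Yes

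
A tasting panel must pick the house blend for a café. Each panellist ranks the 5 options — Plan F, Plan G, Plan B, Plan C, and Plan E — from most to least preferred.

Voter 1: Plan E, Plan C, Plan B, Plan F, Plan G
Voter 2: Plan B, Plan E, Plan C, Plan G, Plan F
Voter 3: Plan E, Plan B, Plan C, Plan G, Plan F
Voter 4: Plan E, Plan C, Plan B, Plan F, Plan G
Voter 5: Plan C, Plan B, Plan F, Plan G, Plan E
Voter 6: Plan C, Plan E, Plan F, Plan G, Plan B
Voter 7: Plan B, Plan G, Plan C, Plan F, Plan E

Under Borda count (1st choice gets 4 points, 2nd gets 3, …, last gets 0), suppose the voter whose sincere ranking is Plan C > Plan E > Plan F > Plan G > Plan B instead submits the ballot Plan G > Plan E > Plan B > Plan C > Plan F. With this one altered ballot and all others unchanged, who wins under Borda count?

Plan B

Borda totals with the altered ballot: Plan F 5, Plan G 10, Plan B 20, Plan C 17, Plan E 18.
The switch changes the winner from Plan C to Plan B.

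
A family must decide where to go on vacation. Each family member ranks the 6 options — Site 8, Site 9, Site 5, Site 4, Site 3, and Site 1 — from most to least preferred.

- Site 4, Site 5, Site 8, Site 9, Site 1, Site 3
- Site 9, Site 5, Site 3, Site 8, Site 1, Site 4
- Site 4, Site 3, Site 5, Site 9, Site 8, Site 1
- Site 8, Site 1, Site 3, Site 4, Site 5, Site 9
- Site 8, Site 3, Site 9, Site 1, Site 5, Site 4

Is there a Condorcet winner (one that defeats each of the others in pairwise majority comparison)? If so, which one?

No Condorcet winner

Head-to-head results (5 voters total):
Site 8 vs Site 9: Site 8 wins 3–2.
Site 8 vs Site 5: Site 5 wins 3–2.
Site 8 vs Site 4: Site 8 wins 3–2.
Site 8 vs Site 3: Site 8 wins 3–2.
Site 8 vs Site 1: Site 8 wins 5–0.
Site 9 vs Site 5: Site 5 wins 3–2.
Site 9 vs Site 4: Site 4 wins 3–2.
Site 9 vs Site 3: Site 3 wins 3–2.
Site 9 vs Site 1: Site 9 wins 4–1.
Site 5 vs Site 4: Site 4 wins 3–2.
Site 5 vs Site 3: Site 3 wins 3–2.
Site 5 vs Site 1: Site 5 wins 3–2.
Site 4 vs Site 3: Site 3 wins 3–2.
Site 4 vs Site 1: Site 1 wins 3–2.
Site 3 vs Site 1: Site 3 wins 3–2.
No candidate beats all others: Site 8 beats Site 4 beats Site 5 beats Site 8, a majority cycle.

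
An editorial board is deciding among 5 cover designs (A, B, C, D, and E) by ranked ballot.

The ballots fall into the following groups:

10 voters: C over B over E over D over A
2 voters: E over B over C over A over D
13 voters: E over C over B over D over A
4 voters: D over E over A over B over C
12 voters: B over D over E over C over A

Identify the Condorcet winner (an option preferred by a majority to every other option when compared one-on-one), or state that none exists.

Head-to-head results (41 voters total):
A vs B: B wins 37–4.
A vs C: C wins 37–4.
A vs D: D wins 39–2.
A vs E: E wins 41–0.
B vs C: C wins 23–18.
B vs D: B wins 37–4.
B vs E: B wins 22–19.
C vs D: C wins 25–16.
C vs E: E wins 31–10.
D vs E: E wins 25–16.
No candidate beats all others: B beats E beats C beats B, a majority cycle.

None — there is no Condorcet winner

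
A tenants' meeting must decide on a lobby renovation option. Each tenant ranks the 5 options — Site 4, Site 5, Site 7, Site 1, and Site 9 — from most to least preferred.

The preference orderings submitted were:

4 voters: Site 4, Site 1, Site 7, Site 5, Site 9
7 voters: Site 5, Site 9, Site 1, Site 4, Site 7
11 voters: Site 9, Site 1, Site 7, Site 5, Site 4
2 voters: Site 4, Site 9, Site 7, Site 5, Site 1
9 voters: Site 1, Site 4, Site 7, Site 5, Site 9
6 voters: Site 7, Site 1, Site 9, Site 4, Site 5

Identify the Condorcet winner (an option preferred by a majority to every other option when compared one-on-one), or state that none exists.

None — there is no Condorcet winner

Head-to-head results (39 voters total):
Site 4 vs Site 5: Site 4 wins 21–18.
Site 4 vs Site 7: Site 4 wins 22–17.
Site 4 vs Site 1: Site 1 wins 33–6.
Site 4 vs Site 9: Site 9 wins 24–15.
Site 5 vs Site 7: Site 7 wins 32–7.
Site 5 vs Site 1: Site 1 wins 30–9.
Site 5 vs Site 9: Site 5 wins 20–19.
Site 7 vs Site 1: Site 1 wins 31–8.
Site 7 vs Site 9: Site 9 wins 20–19.
Site 1 vs Site 9: Site 9 wins 20–19.
No candidate beats all others: Site 4 beats Site 5 beats Site 9 beats Site 4, a majority cycle.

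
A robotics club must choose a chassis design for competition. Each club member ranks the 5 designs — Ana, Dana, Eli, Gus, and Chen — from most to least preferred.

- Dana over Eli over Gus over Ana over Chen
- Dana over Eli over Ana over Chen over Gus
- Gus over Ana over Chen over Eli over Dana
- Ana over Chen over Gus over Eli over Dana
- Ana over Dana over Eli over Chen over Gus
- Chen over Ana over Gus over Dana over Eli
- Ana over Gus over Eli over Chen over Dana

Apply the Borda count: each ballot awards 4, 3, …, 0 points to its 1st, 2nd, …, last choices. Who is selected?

Ana

Borda scores:
  Ana: 1 + 2 + 3 + 4 + 4 + 3 + 4 = 21
  Dana: 4 + 4 + 0 + 0 + 3 + 1 + 0 = 12
  Eli: 3 + 3 + 1 + 1 + 2 + 0 + 2 = 12
  Gus: 2 + 0 + 4 + 2 + 0 + 2 + 3 = 13
  Chen: 0 + 1 + 2 + 3 + 1 + 4 + 1 = 12
Ana has the highest total.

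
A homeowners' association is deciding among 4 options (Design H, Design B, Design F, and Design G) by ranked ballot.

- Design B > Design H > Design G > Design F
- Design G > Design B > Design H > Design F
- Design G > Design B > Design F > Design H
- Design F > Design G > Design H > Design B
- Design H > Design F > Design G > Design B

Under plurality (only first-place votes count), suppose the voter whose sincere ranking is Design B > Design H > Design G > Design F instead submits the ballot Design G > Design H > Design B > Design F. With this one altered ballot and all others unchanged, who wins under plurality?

First-place totals with the altered ballot: Design H 1, Design B 0, Design F 1, Design G 3.
The winner is unchanged: still Design G.

Design G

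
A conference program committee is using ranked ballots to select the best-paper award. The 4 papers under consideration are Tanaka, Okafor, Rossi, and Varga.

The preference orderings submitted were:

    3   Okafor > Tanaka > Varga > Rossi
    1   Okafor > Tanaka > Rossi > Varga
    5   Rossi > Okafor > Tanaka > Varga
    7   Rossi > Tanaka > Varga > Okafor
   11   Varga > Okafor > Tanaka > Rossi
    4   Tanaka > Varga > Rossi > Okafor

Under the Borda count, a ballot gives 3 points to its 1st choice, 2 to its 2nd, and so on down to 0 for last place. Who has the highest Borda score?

Varga

Borda scores:
  Tanaka: 3·2 + 2 + 5·1 + 7·2 + 11·1 + 4·3 = 50
  Okafor: 3·3 + 3 + 5·2 + 7·0 + 11·2 + 4·0 = 44
  Rossi: 3·0 + 1 + 5·3 + 7·3 + 11·0 + 4·1 = 41
  Varga: 3·1 + 0 + 5·0 + 7·1 + 11·3 + 4·2 = 51
Varga has the highest total.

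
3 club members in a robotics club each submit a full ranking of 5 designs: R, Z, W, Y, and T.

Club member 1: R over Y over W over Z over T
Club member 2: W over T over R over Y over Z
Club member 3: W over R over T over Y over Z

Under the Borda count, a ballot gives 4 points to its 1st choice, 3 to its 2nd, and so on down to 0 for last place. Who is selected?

W

Borda scores:
  R: 4 + 2 + 3 = 9
  Z: 1 + 0 + 0 = 1
  W: 2 + 4 + 4 = 10
  Y: 3 + 1 + 1 = 5
  T: 0 + 3 + 2 = 5
W has the highest total.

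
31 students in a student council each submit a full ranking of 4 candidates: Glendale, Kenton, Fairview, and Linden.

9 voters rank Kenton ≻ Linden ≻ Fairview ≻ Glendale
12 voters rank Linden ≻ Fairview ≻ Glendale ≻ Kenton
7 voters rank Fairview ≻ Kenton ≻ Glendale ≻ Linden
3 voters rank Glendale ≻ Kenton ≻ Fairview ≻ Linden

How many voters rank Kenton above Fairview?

12

Ballots ranking Kenton above Fairview: 9+3 = 12.
Ballots ranking Fairview above Kenton: 12+7 = 19.
So 12 of 31 voters prefer Kenton to Fairview.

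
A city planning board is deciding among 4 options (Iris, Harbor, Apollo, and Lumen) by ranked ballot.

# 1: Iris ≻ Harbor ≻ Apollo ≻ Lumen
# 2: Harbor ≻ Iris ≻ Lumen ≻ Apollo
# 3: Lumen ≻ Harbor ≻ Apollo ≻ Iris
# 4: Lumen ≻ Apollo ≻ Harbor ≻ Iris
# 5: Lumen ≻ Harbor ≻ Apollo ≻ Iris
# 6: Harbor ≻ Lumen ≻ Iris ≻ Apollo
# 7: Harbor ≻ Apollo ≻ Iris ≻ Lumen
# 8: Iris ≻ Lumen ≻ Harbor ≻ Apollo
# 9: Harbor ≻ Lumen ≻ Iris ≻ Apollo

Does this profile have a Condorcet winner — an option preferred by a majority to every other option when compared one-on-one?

Head-to-head results (9 voters total):
Iris vs Harbor: Harbor wins 7–2.
Iris vs Apollo: Iris wins 5–4.
Iris vs Lumen: Lumen wins 5–4.
Harbor vs Apollo: Harbor wins 8–1.
Harbor vs Lumen: Harbor wins 5–4.
Apollo vs Lumen: Lumen wins 7–2.
Harbor beats each rival — Iris (7–2), Apollo (8–1), Lumen (5–4) — so Harbor is the Condorcet winner.

Yes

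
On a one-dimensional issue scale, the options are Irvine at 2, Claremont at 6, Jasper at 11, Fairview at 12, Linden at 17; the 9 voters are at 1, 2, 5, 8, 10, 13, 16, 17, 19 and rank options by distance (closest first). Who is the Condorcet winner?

Jasper

With single-peaked preferences on a line, the Condorcet winner is the candidate closest to the median voter.
The median voter (position 10) is closest to Jasper at 11.
Check: Jasper vs Claremont — voters closer to Jasper: 5 of 9.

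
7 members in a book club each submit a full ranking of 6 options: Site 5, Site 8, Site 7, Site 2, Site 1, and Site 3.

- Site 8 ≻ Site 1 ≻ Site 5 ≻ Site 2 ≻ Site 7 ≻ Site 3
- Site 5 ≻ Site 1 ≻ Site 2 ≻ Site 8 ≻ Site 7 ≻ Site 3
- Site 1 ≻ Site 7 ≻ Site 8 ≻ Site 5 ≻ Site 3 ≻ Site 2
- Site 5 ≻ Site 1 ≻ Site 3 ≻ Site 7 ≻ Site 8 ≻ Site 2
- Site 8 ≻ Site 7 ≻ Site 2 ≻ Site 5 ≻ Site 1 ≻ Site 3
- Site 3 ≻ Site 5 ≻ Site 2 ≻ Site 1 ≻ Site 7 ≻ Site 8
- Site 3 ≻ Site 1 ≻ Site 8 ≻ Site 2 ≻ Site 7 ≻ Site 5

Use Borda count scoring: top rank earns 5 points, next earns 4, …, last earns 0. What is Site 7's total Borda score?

14

Borda scores:
  Site 5: 3 + 5 + 2 + 5 + 2 + 4 + 0 = 21
  Site 8: 5 + 2 + 3 + 1 + 5 + 0 + 3 = 19
  Site 7: 1 + 1 + 4 + 2 + 4 + 1 + 1 = 14
  Site 2: 2 + 3 + 0 + 0 + 3 + 3 + 2 = 13
  Site 1: 4 + 4 + 5 + 4 + 1 + 2 + 4 = 24
  Site 3: 0 + 0 + 1 + 3 + 0 + 5 + 5 = 14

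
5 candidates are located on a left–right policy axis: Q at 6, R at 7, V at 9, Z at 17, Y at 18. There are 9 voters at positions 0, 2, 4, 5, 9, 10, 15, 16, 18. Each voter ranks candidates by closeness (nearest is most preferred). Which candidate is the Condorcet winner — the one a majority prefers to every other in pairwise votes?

With single-peaked preferences on a line, the Condorcet winner is the candidate closest to the median voter.
The median voter (position 9) is closest to V at 9.
Check: V vs Z — voters closer to V: 6 of 9.

V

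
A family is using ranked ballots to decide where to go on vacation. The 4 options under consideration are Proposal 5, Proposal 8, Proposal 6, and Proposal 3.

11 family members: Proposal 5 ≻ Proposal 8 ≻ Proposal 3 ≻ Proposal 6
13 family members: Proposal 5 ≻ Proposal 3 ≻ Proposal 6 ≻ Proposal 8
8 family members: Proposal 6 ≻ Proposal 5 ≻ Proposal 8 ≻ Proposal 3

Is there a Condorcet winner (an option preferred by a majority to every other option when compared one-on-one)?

Head-to-head results (32 voters total):
Proposal 5 vs Proposal 8: Proposal 5 wins 32–0.
Proposal 5 vs Proposal 6: Proposal 5 wins 24–8.
Proposal 5 vs Proposal 3: Proposal 5 wins 32–0.
Proposal 8 vs Proposal 6: Proposal 6 wins 21–11.
Proposal 8 vs Proposal 3: Proposal 8 wins 19–13.
Proposal 6 vs Proposal 3: Proposal 3 wins 24–8.
Proposal 5 beats each rival — Proposal 8 (32–0), Proposal 6 (24–8), Proposal 3 (32–0) — so Proposal 5 is the Condorcet winner.

Yes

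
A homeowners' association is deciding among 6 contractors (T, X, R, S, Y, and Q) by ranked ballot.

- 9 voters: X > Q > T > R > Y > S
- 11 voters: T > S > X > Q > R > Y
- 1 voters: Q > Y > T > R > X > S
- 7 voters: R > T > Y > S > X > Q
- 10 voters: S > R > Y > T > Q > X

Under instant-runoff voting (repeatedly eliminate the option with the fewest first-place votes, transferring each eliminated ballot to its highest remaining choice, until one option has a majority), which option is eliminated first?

Y

Round 1: T 11, S 10, X 9, R 7, Q 1, Y 0. Y has the fewest and is eliminated.
Round 2: T 11, S 10, X 9, R 7, Q 1. Q has the fewest and is eliminated.
Round 3: T 12, S 10, X 9, R 7. R has the fewest and is eliminated.
Round 4: T 19, S 10, X 9. X has the fewest and is eliminated.
Round 5: T 28, S 10. T has a majority.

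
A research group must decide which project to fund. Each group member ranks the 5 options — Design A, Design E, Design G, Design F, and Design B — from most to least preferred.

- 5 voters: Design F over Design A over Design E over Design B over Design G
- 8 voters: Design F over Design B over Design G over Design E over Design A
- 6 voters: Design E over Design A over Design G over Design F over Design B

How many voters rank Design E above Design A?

14

Ballots ranking Design E above Design A: 8+6 = 14.
Ballots ranking Design A above Design E: 5.
So 14 of 19 voters prefer Design E to Design A.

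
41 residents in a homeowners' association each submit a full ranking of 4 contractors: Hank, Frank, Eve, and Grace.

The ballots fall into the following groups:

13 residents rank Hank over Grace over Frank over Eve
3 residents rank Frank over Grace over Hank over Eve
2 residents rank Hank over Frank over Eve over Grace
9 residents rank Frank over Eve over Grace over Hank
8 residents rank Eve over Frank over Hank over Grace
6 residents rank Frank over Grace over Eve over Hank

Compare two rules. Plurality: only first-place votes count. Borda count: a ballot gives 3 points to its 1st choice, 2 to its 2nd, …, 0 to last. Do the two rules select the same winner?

Yes

Plurality first-place counts: Hank 15, Frank 18, Eve 8, Grace 0 → Frank.
Borda totals: Hank 56, Frank 87, Eve 50, Grace 53 → Frank.
The two rules agree on Frank.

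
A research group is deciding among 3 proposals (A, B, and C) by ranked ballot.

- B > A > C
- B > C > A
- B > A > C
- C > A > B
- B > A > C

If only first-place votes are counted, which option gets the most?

B

First-place vote totals:
  A: 0
  B: 4
  C: 1
B has the most first-place votes.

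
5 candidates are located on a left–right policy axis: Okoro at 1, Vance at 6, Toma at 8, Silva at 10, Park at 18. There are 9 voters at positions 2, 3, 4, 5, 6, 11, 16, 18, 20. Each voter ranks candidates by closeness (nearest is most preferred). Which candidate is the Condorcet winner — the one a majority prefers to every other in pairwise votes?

With single-peaked preferences on a line, the Condorcet winner is the candidate closest to the median voter.
The median voter (position 6) is closest to Vance at 6.
Check: Vance vs Park — voters closer to Vance: 6 of 9.

Vance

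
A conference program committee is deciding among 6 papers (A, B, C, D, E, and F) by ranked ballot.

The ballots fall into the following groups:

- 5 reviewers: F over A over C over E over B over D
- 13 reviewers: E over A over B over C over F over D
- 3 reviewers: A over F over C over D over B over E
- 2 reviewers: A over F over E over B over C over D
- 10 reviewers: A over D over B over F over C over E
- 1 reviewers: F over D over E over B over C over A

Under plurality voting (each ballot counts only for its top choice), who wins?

First-place vote totals:
  A: 15
  B: 0
  C: 0
  D: 0
  E: 13
  F: 6
A has the most first-place votes.

A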